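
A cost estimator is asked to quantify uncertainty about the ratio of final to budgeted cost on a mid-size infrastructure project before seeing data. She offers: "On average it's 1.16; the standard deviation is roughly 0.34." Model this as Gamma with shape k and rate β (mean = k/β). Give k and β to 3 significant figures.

For Gamma(k, rate β): mean = k/β, variance = k/β², so CV = 1/√k.
CV = SD/mean = 0.34/1.16 = 0.2931, hence k = 1/CV² = 11.6.
Then β = k/mean = 11.6/1.16 = 10.

k ≈ 11.6, β ≈ 10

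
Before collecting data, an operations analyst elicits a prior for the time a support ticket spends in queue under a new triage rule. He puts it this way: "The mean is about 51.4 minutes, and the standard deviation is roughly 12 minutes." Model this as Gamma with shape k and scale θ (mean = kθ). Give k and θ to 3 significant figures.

For Gamma(k, scale θ): mean = kθ, variance = kθ², so CV = 1/√k.
CV = SD/mean = 12/51.4 = 0.2335, hence k = 1/CV² = 18.3.
Then θ = mean/k = 51.4/18.3 = 2.8.

k ≈ 18.3, θ ≈ 2.8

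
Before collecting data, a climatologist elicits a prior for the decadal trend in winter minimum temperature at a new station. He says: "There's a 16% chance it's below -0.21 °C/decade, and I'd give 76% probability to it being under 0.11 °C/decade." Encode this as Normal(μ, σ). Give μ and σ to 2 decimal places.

μ = -0.02, σ = 0.19

The p-quantile of Normal(μ,σ) is μ + z_p·σ, with z_{0.16} = -0.9945 and z_{0.76} = 0.7063.
Eliminate σ: μ = (z₂·x₁ − z₁·x₂)/(z₂ − z₁) = (0.7063·-0.21 − (-0.9945)·0.11)/1.701 = -0.02.
Then σ = (x₂ − x₁)/(z₂ − z₁) = (0.11 − -0.21)/1.701 = 0.19.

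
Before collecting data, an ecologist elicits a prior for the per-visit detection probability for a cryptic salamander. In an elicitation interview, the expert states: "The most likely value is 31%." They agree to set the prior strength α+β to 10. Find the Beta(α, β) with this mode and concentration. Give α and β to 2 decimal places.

α = 3.48, β = 6.52

For α,β > 1 the Beta mode is (α−1)/(α+β−2). With α+β = 10, the mode is (α−1)/8.
Set (α−1)/8 = 0.31 → α = 1 + 0.31·8 = 3.48.
β = 10 − α = 6.52.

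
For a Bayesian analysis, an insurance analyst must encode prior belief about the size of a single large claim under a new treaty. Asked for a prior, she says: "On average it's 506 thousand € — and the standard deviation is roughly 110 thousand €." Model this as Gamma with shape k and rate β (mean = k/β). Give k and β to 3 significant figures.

For Gamma(k, rate β): mean = k/β, variance = k/β², so CV = 1/√k.
CV = SD/mean = 110/506 = 0.2174, hence k = 1/CV² = 21.2.
Then β = k/mean = 21.2/506 = 0.0418.

k ≈ 21.2, β ≈ 0.0418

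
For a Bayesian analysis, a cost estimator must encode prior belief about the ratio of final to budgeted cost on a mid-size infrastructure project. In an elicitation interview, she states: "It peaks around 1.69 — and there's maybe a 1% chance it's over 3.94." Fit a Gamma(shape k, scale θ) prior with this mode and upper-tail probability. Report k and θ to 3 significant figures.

Gamma(k,θ) with k>1 has mode (k−1)θ, so θ = 1.69/(k−1).
Need P(X < 3.94) = 0.99 with θ tied to k this way. Start at k = 2, θ = 1.69: P(X<3.94) ≈ 0.676.
Too low — raise k to concentrate. Iterating converges to k ≈ 7.65.
Then θ = 1.69/(7.65−1) ≈ 0.254.

k ≈ 7.65, θ ≈ 0.254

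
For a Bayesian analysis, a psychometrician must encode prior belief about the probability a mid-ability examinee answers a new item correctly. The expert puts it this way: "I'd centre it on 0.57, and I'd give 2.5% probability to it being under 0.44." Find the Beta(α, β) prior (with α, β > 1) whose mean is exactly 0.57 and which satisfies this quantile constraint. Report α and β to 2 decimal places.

α ≈ 32.11, β ≈ 24.22

With mean 0.57 fixed, write α = 0.57s, β = 0.43s where s = α+β.
Need P(θ < 0.44) = 0.025 under Beta(0.57s, 0.43s). Normal approximation: (q−m)/√(m(1−m)/s) ≈ z_{0.025} = -1.96, so s ≈ 0.57·0.43·(-1.96)²/(0.44−0.57)² = 55.7.
At s = 55.7: P(θ<0.44) ≈ 0.026. Adjusting to match 0.025 gives s ≈ 56.33.
So α = 0.57·56.33 ≈ 32.11, β = 0.43·56.33 ≈ 24.22.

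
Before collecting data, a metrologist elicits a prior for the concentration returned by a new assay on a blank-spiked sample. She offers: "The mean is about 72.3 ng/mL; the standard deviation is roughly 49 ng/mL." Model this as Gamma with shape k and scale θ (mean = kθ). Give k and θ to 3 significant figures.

k ≈ 2.18, θ ≈ 33.2

For Gamma(k, scale θ): mean = kθ, variance = kθ², so CV = 1/√k.
CV = SD/mean = 49/72.3 = 0.6777, hence k = 1/CV² = 2.18.
Then θ = mean/k = 72.3/2.18 = 33.2.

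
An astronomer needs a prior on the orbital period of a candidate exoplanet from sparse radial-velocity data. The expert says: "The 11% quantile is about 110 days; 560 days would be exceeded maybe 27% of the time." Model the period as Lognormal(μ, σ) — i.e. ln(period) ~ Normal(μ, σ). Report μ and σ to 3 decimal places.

μ ≈ 5.786, σ ≈ 0.885

If T ~ Lognormal(μ,σ) then ln T ~ Normal(μ,σ), so the p-quantile of ln T is μ + z_p·σ.
ln(110) = 4.7 and ln(560) = 6.328; z_{0.11} = -1.227, z_{0.73} = 0.6128.
σ = (6.328 − 4.7)/(0.6128 − (-1.227)) = 0.885.
μ = 4.7 − (-1.227)·0.885 = 5.786.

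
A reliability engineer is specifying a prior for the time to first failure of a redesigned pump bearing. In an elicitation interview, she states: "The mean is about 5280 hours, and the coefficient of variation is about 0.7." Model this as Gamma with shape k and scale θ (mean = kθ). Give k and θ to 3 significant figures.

For Gamma(k, scale θ): mean = kθ, variance = kθ², so CV = 1/√k.
CV = 0.7, hence k = 1/CV² = 2.04.
Then θ = mean/k = 5280/2.04 = 2590.

k ≈ 2.04, θ ≈ 2590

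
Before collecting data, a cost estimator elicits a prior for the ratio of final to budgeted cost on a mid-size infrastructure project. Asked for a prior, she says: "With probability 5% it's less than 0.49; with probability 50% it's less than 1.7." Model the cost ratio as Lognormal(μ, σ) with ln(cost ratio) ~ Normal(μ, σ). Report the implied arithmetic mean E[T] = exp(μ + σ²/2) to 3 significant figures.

If T ~ Lognormal(μ,σ) then ln T ~ Normal(μ,σ), so the p-quantile of ln T is μ + z_p·σ.
ln(0.49) = -0.7133 and ln(1.7) = 0.5306; z_{0.05} = -1.645, z_{0.5} = 0.
σ = (0.5306 − -0.7133)/(0 − (-1.645)) = 0.756.
μ = -0.7133 − (-1.645)·0.756 = 0.531.
E[T] = exp(μ + σ²/2) = exp(0.531 + 0.2860) = 2.26.

E[T] ≈ 2.26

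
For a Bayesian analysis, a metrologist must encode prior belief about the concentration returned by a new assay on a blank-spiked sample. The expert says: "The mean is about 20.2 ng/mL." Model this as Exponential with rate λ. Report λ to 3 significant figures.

Exponential mean = 1/λ, so λ = 1/20.2 = 0.0495.

λ ≈ 0.0495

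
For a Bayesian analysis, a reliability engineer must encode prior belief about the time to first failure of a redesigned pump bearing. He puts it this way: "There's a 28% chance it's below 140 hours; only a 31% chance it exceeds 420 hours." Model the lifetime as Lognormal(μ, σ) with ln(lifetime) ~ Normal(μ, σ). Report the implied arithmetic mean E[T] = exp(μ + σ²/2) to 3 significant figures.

If T ~ Lognormal(μ,σ) then ln T ~ Normal(μ,σ), so the p-quantile of ln T is μ + z_p·σ.
ln(140) = 4.942 and ln(420) = 6.04; z_{0.28} = -0.5828, z_{0.69} = 0.4959.
σ = (6.04 − 4.942)/(0.4959 − (-0.5828)) = 1.018.
μ = 4.942 − (-0.5828)·1.018 = 5.535.
E[T] = exp(μ + σ²/2) = exp(5.535 + 0.5186) = 426 hours.

E[T] ≈ 426 hours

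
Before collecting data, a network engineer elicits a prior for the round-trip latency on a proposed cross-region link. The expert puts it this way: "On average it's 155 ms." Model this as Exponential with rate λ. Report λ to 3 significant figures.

Exponential mean = 1/λ, so λ = 1/155.0 = 0.00645.

λ ≈ 0.00645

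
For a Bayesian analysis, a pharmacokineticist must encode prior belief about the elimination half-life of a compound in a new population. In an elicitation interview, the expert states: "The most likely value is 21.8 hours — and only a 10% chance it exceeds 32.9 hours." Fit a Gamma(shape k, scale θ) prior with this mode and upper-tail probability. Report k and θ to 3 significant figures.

Gamma(k,θ) with k>1 has mode (k−1)θ, so θ = 21.8/(k−1).
Need P(X < 32.9) = 0.9 with θ tied to k this way. Start at k = 2, θ = 21.8: P(X<32.9) ≈ 0.445.
Too low — raise k to concentrate. Iterating converges to k ≈ 12.
Then θ = 21.8/(12−1) ≈ 1.98.

k ≈ 12, θ ≈ 1.98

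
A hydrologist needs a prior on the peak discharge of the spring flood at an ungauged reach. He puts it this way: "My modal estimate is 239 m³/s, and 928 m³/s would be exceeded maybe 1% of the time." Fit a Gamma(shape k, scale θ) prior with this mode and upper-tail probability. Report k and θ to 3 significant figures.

k ≈ 3.29, θ ≈ 104

Gamma(k,θ) with k>1 has mode (k−1)θ, so θ = 239/(k−1).
Need P(X < 928) = 0.99 with θ tied to k this way. Start at k = 2, θ = 239: P(X<928) ≈ 0.899.
Too low — raise k to concentrate. Iterating converges to k ≈ 3.29.
Then θ = 239/(3.29−1) ≈ 104.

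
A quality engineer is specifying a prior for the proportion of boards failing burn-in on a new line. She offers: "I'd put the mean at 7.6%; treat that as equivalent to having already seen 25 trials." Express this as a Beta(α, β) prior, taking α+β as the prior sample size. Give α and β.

α = 1.9, β = 23.1

Under the effective-sample-size interpretation, Beta(α, β) has prior mean α/(α+β) and prior sample size α+β.
So α+β = 25 and α/(α+β) = 0.076, giving α = 0.076·25 = 1.9 and β = 25 − 1.9 = 23.1.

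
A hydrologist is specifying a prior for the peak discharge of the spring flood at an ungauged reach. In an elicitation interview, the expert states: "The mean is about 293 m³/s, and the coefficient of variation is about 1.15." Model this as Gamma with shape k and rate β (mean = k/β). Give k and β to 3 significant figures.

k ≈ 0.756, β ≈ 0.00258

For Gamma(k, rate β): mean = k/β, variance = k/β², so CV = 1/√k.
CV = 1.15, hence k = 1/CV² = 0.756.
Then β = k/mean = 0.756/293 = 0.00258.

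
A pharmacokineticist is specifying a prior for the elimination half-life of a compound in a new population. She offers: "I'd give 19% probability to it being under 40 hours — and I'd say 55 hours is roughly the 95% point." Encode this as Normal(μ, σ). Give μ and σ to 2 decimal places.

For Normal(μ,σ), the p-quantile is μ + z_p·σ. Here z_{0.19} = -0.8779, z_{0.95} = 1.645.
So 40 = μ − 0.8779σ and 55 = μ + 1.645σ.
Subtracting: σ = (55 − 40)/(1.645 − (-0.8779)) = 5.95.
Then μ = 40 − (-0.8779)·5.95 = 45.22.

μ = 45.22, σ = 5.95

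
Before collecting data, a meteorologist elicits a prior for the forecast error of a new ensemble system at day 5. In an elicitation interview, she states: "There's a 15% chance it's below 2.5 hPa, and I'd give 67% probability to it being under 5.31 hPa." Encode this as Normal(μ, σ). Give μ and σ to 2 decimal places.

For Normal(μ,σ), the p-quantile is μ + z_p·σ. Here z_{0.15} = -1.036, z_{0.67} = 0.4399.
So 2.5 = μ − 1.036σ and 5.31 = μ + 0.4399σ.
Subtracting: σ = (5.31 − 2.5)/(0.4399 − (-1.036)) = 1.90.
Then μ = 2.5 − (-1.036)·1.90 = 4.47.

μ = 4.47, σ = 1.90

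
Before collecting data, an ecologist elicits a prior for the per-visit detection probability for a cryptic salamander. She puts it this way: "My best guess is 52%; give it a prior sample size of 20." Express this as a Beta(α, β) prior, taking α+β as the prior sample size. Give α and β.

Under the effective-sample-size interpretation, Beta(α, β) has prior mean α/(α+β) and prior sample size α+β.
So α+β = 20 and α/(α+β) = 0.52, giving α = 0.52·20 = 10.4 and β = 20 − 10.4 = 9.6.

α = 10.4, β = 9.6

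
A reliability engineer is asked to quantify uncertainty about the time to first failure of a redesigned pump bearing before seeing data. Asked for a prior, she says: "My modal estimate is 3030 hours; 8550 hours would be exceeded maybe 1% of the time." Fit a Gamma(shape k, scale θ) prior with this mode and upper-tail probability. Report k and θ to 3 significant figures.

Gamma(k,θ) with k>1 has mode (k−1)θ, so θ = 3030/(k−1).
Need P(X < 8550) = 0.99 with θ tied to k this way. Start at k = 2, θ = 3030: P(X<8550) ≈ 0.773.
Too low — raise k to concentrate. Iterating converges to k ≈ 5.24.
Then θ = 3030/(5.24−1) ≈ 714.

k ≈ 5.24, θ ≈ 714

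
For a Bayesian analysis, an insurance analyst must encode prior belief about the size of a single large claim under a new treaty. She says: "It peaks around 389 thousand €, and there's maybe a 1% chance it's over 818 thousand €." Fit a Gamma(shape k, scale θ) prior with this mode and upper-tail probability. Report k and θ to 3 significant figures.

Gamma(k,θ) with k>1 has mode (k−1)θ, so θ = 389/(k−1).
Need P(X < 818) = 0.99 with θ tied to k this way. Start at k = 2, θ = 389: P(X<818) ≈ 0.621.
Too low — raise k to concentrate. Iterating converges to k ≈ 9.81.
Then θ = 389/(9.81−1) ≈ 44.2.

k ≈ 9.81, θ ≈ 44.2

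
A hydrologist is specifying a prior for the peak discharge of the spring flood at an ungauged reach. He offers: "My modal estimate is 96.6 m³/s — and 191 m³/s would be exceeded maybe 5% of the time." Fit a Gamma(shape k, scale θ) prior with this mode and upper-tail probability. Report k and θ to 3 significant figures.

k ≈ 6.97, θ ≈ 16.2

Gamma(k,θ) with k>1 has mode (k−1)θ, so θ = 96.6/(k−1).
Need P(X < 191) = 0.95 with θ tied to k this way. Start at k = 2, θ = 96.6: P(X<191) ≈ 0.588.
Too low — raise k to concentrate. Iterating converges to k ≈ 6.97.
Then θ = 96.6/(6.97−1) ≈ 16.2.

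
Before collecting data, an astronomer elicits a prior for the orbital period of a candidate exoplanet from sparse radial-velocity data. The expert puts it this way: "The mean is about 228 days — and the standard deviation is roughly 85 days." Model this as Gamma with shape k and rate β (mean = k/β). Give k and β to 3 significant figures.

k ≈ 7.2, β ≈ 0.0316

For Gamma(k, rate β): mean = k/β, variance = k/β², so CV = 1/√k.
CV = SD/mean = 85/228 = 0.3728, hence k = 1/CV² = 7.2.
Then β = k/mean = 7.2/228 = 0.0316.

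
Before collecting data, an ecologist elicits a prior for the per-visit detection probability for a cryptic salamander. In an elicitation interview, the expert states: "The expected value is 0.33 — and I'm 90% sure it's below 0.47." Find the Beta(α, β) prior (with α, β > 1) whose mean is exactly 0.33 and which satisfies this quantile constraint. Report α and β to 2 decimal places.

With mean 0.33 fixed, write α = 0.33s, β = 0.67s where s = α+β.
Need P(θ < 0.47) = 0.9 under Beta(0.33s, 0.67s). Normal approximation: (q−m)/√(m(1−m)/s) ≈ z_{0.9} = 1.28, so s ≈ 0.33·0.67·(1.28)²/(0.47−0.33)² = 18.5.
At s = 18.5: P(θ<0.47) ≈ 0.896. Adjusting to match 0.9 gives s ≈ 19.15.
So α = 0.33·19.15 ≈ 6.32, β = 0.67·19.15 ≈ 12.83.

α ≈ 6.32, β ≈ 12.83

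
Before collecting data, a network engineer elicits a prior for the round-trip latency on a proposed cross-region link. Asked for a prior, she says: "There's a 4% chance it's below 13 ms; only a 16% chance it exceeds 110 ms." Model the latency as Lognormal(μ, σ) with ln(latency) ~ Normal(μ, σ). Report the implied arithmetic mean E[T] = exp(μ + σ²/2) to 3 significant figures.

E[T] ≈ 68.7 ms

If T ~ Lognormal(μ,σ) then ln T ~ Normal(μ,σ), so the p-quantile of ln T is μ + z_p·σ.
ln(13) = 2.565 and ln(110) = 4.7; z_{0.04} = -1.751, z_{0.84} = 0.9945.
σ = (4.7 − 2.565)/(0.9945 − (-1.751)) = 0.778.
μ = 2.565 − (-1.751)·0.778 = 3.927.
E[T] = exp(μ + σ²/2) = exp(3.927 + 0.3026) = 68.7 ms.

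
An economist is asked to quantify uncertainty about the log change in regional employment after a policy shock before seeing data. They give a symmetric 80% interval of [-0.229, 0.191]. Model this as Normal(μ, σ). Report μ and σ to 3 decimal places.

μ = -0.019, σ = 0.164

A symmetric 80% interval runs μ ± z·σ with z = 1.282.
Half-width = 0.21, so σ = 0.21/1.282 = 0.164.
μ is the interval midpoint, -0.019.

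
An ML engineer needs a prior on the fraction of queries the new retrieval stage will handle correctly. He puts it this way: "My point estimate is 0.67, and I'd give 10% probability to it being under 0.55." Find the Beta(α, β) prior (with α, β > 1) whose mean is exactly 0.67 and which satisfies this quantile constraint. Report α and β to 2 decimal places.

α ≈ 17.43, β ≈ 8.58

With mean 0.67 fixed, write α = 0.67s, β = 0.33s where s = α+β.
Need P(θ < 0.55) = 0.1 under Beta(0.67s, 0.33s). Normal approximation: (q−m)/√(m(1−m)/s) ≈ z_{0.1} = -1.28, so s ≈ 0.67·0.33·(-1.28)²/(0.55−0.67)² = 25.2.
At s = 25.2: P(θ<0.55) ≈ 0.103. Adjusting to match 0.1 gives s ≈ 26.01.
So α = 0.67·26.01 ≈ 17.43, β = 0.33·26.01 ≈ 8.58.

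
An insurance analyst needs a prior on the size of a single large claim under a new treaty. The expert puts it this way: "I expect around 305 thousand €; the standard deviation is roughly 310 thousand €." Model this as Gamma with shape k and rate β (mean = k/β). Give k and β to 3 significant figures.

For Gamma(k, rate β): mean = k/β, variance = k/β², so CV = 1/√k.
CV = SD/mean = 310/305 = 1.016, hence k = 1/CV² = 0.968.
Then β = k/mean = 0.968/305 = 0.00317.

k ≈ 0.968, β ≈ 0.00317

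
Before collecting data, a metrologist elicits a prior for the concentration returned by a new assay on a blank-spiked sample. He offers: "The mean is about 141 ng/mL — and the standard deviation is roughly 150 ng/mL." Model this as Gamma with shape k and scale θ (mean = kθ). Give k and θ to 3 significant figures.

For Gamma(k, scale θ): mean = kθ, variance = kθ², so CV = 1/√k.
CV = SD/mean = 150/141 = 1.064, hence k = 1/CV² = 0.884.
Then θ = mean/k = 141/0.884 = 160.

k ≈ 0.884, θ ≈ 160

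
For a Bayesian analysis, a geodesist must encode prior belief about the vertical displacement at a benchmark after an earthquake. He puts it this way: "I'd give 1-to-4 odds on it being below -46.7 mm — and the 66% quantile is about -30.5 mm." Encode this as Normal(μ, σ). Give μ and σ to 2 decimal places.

The p-quantile of Normal(μ,σ) is μ + z_p·σ, with z_{0.2} = -0.8416 and z_{0.66} = 0.4125.
Eliminate σ: μ = (z₂·x₁ − z₁·x₂)/(z₂ − z₁) = (0.4125·-46.7 − (-0.8416)·-30.5)/1.254 = -35.83.
Then σ = (x₂ − x₁)/(z₂ − z₁) = (-30.5 − -46.7)/1.254 = 12.92.

μ = -35.83, σ = 12.92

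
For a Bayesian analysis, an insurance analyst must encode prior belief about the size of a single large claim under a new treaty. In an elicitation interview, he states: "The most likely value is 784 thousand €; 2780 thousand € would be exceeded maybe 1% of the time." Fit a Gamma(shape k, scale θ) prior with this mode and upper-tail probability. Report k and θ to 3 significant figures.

k ≈ 3.69, θ ≈ 291

Gamma(k,θ) with k>1 has mode (k−1)θ, so θ = 784/(k−1).
Need P(X < 2780) = 0.99 with θ tied to k this way. Start at k = 2, θ = 784: P(X<2780) ≈ 0.869.
Too low — raise k to concentrate. Iterating converges to k ≈ 3.69.
Then θ = 784/(3.69−1) ≈ 291.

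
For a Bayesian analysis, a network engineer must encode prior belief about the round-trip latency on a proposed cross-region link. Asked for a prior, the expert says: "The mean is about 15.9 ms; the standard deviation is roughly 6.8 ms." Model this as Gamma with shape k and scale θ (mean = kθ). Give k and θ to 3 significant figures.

k ≈ 5.47, θ ≈ 2.91

For Gamma(k, scale θ): mean = kθ, variance = kθ², so CV = 1/√k.
CV = SD/mean = 6.8/15.9 = 0.4277, hence k = 1/CV² = 5.47.
Then θ = mean/k = 15.9/5.47 = 2.91.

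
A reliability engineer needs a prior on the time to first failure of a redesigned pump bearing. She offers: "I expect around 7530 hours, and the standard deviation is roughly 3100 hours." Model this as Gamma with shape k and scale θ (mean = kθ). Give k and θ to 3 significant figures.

For Gamma(k, scale θ): mean = kθ, variance = kθ², so CV = 1/√k.
CV = SD/mean = 3100/7530 = 0.4117, hence k = 1/CV² = 5.9.
Then θ = mean/k = 7530/5.9 = 1280.

k ≈ 5.9, θ ≈ 1280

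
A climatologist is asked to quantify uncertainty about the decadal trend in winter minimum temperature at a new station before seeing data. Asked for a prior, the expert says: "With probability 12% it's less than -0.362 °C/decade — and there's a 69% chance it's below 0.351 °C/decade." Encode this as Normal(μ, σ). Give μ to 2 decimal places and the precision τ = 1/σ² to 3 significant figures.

μ = 0.14, τ = 5.49

For Normal(μ,σ), the p-quantile is μ + z_p·σ. Here z_{0.12} = -1.175, z_{0.69} = 0.4959.
So -0.362 = μ − 1.175σ and 0.351 = μ + 0.4959σ.
Subtracting: σ = (0.351 − -0.362)/(0.4959 − (-1.175)) = 0.43.
Then μ = -0.362 − (-1.175)·0.43 = 0.14.
Precision τ = 1/σ² = 1/0.4267² = 5.49.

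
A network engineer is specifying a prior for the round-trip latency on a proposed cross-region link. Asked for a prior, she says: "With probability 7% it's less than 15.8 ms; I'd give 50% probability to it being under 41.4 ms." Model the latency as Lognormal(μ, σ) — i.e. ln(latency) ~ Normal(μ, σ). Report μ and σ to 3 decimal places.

If T ~ Lognormal(μ,σ) then ln T ~ Normal(μ,σ), so the p-quantile of ln T is μ + z_p·σ.
ln(15.8) = 2.76 and ln(41.4) = 3.723; z_{0.07} = -1.476, z_{0.5} = 0.
σ = (3.723 − 2.76)/(0 − (-1.476)) = 0.653.
μ = 2.76 − (-1.476)·0.653 = 3.723.

μ ≈ 3.723, σ ≈ 0.653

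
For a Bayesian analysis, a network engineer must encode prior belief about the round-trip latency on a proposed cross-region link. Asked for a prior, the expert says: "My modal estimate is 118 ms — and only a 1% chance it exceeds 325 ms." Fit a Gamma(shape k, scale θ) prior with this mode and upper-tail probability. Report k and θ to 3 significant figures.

k ≈ 5.47, θ ≈ 26.4

Gamma(k,θ) with k>1 has mode (k−1)θ, so θ = 118/(k−1).
Need P(X < 325) = 0.99 with θ tied to k this way. Start at k = 2, θ = 118: P(X<325) ≈ 0.761.
Too low — raise k to concentrate. Iterating converges to k ≈ 5.47.
Then θ = 118/(5.47−1) ≈ 26.4.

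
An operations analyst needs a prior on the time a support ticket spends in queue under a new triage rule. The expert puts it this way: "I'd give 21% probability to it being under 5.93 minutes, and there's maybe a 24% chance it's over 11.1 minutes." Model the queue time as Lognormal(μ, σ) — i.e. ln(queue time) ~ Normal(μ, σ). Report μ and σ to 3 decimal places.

μ ≈ 2.114, σ ≈ 0.414

If T ~ Lognormal(μ,σ) then ln T ~ Normal(μ,σ), so the p-quantile of ln T is μ + z_p·σ.
ln(5.93) = 1.78 and ln(11.1) = 2.407; z_{0.21} = -0.8064, z_{0.76} = 0.7063.
σ = (2.407 − 1.78)/(0.7063 − (-0.8064)) = 0.414.
μ = 1.78 − (-0.8064)·0.414 = 2.114.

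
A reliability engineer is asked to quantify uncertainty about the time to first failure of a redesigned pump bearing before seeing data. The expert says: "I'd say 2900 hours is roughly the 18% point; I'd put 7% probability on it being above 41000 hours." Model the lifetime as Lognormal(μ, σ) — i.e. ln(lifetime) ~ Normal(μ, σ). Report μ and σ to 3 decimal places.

μ ≈ 8.986, σ ≈ 1.108

If T ~ Lognormal(μ,σ) then ln T ~ Normal(μ,σ), so the p-quantile of ln T is μ + z_p·σ.
ln(2900) = 7.972 and ln(41000) = 10.62; z_{0.18} = -0.9154, z_{0.93} = 1.476.
σ = (10.62 − 7.972)/(1.476 − (-0.9154)) = 1.108.
μ = 7.972 − (-0.9154)·1.108 = 8.986.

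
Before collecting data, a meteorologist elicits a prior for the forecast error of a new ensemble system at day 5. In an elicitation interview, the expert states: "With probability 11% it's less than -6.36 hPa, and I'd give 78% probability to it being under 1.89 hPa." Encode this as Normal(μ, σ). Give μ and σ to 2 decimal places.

For Normal(μ,σ), the p-quantile is μ + z_p·σ. Here z_{0.11} = -1.227, z_{0.78} = 0.7722.
So -6.36 = μ − 1.227σ and 1.89 = μ + 0.7722σ.
Subtracting: σ = (1.89 − -6.36)/(0.7722 − (-1.227)) = 4.13.
Then μ = -6.36 − (-1.227)·4.13 = -1.30.

μ = -1.30, σ = 4.13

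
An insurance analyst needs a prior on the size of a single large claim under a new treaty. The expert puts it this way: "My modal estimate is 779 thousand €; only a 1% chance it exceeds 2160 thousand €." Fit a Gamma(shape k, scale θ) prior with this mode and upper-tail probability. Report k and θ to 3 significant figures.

k ≈ 5.41, θ ≈ 177

Gamma(k,θ) with k>1 has mode (k−1)θ, so θ = 779/(k−1).
Need P(X < 2160) = 0.99 with θ tied to k this way. Start at k = 2, θ = 779: P(X<2160) ≈ 0.764.
Too low — raise k to concentrate. Iterating converges to k ≈ 5.41.
Then θ = 779/(5.41−1) ≈ 177.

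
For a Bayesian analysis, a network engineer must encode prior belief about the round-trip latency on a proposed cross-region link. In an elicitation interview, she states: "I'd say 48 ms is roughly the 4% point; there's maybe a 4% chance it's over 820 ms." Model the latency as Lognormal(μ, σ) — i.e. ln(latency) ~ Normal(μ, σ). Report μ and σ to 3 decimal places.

If T ~ Lognormal(μ,σ) then ln T ~ Normal(μ,σ), so the p-quantile of ln T is μ + z_p·σ.
ln(48) = 3.871 and ln(820) = 6.709; z_{0.04} = -1.751, z_{0.96} = 1.751.
σ = (6.709 − 3.871)/(1.751 − (-1.751)) = 0.811.
μ = 3.871 − (-1.751)·0.811 = 5.290.

μ ≈ 5.290, σ ≈ 0.811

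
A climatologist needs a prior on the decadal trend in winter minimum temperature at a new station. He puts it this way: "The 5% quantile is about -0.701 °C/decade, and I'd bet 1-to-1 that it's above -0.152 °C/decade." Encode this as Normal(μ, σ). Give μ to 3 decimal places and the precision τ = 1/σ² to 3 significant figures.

μ = -0.152, τ = 8.98

For Normal(μ,σ), the p-quantile is μ + z_p·σ. Here z_{0.05} = -1.645, z_{0.5} = 0.
So -0.701 = μ − 1.645σ and -0.152 = μ + 0σ.
Subtracting: σ = (-0.152 − -0.701)/(0 − (-1.645)) = 0.334.
Then μ = -0.701 − (-1.645)·0.334 = -0.152.
Precision τ = 1/σ² = 1/0.3338² = 8.98.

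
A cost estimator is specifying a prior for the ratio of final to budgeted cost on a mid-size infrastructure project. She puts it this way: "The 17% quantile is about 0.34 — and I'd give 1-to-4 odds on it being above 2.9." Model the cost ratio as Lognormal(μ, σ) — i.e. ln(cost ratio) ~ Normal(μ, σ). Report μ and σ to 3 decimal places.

μ ≈ 0.060, σ ≈ 1.194

If T ~ Lognormal(μ,σ) then ln T ~ Normal(μ,σ), so the p-quantile of ln T is μ + z_p·σ.
ln(0.34) = -1.079 and ln(2.9) = 1.065; z_{0.17} = -0.9542, z_{0.8} = 0.8416.
σ = (1.065 − -1.079)/(0.8416 − (-0.9542)) = 1.194.
μ = -1.079 − (-0.9542)·1.194 = 0.060.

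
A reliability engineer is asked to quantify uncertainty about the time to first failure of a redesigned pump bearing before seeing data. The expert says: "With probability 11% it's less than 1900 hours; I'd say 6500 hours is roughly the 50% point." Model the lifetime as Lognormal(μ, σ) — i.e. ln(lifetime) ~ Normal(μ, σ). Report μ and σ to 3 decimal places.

If T ~ Lognormal(μ,σ) then ln T ~ Normal(μ,σ), so the p-quantile of ln T is μ + z_p·σ.
ln(1900) = 7.55 and ln(6500) = 8.78; z_{0.11} = -1.227, z_{0.5} = 0.
σ = (8.78 − 7.55)/(0 − (-1.227)) = 1.003.
μ = 7.55 − (-1.227)·1.003 = 8.780.

μ ≈ 8.780, σ ≈ 1.003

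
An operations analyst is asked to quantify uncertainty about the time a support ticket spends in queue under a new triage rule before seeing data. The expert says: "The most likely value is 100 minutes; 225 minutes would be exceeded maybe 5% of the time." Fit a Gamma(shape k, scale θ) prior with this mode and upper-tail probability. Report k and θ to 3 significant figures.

Gamma(k,θ) with k>1 has mode (k−1)θ, so θ = 100/(k−1).
Need P(X < 225) = 0.95 with θ tied to k this way. Start at k = 2, θ = 100: P(X<225) ≈ 0.657.
Too low — raise k to concentrate. Iterating converges to k ≈ 5.18.
Then θ = 100/(5.18−1) ≈ 24.

k ≈ 5.18, θ ≈ 24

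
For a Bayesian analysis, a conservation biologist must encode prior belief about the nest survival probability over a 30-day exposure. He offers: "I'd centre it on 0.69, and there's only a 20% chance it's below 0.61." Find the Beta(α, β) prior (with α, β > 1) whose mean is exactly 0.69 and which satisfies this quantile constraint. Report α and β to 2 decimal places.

α ≈ 15.65, β ≈ 7.03

With mean 0.69 fixed, write α = 0.69s, β = 0.31s where s = α+β.
Need P(θ < 0.61) = 0.2 under Beta(0.69s, 0.31s). Normal approximation: (q−m)/√(m(1−m)/s) ≈ z_{0.2} = -0.842, so s ≈ 0.69·0.31·(-0.842)²/(0.61−0.69)² = 23.7.
At s = 23.7: P(θ<0.61) ≈ 0.196. Adjusting to match 0.2 gives s ≈ 22.69.
So α = 0.69·22.69 ≈ 15.65, β = 0.31·22.69 ≈ 7.03.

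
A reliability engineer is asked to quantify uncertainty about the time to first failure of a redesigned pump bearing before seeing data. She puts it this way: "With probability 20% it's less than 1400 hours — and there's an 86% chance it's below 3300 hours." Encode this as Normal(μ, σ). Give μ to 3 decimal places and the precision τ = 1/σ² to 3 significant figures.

For Normal(μ,σ), the p-quantile is μ + z_p·σ. Here z_{0.2} = -0.8416, z_{0.86} = 1.08.
So 1400 = μ − 0.8416σ and 3300 = μ + 1.08σ.
Subtracting: σ = (3300 − 1400)/(1.08 − (-0.8416)) = 988.584.
Then μ = 1400 − (-0.8416)·988.584 = 2232.013.
Precision τ = 1/σ² = 1/988.6² = 1.02e-06.

μ = 2232.013, τ = 1.02e-06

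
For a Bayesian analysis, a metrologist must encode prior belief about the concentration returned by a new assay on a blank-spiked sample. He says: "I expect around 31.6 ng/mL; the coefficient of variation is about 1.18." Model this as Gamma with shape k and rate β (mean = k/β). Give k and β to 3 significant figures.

k ≈ 0.718, β ≈ 0.0227

For Gamma(k, rate β): mean = k/β, variance = k/β², so CV = 1/√k.
CV = 1.18, hence k = 1/CV² = 0.718.
Then β = k/mean = 0.718/31.6 = 0.0227.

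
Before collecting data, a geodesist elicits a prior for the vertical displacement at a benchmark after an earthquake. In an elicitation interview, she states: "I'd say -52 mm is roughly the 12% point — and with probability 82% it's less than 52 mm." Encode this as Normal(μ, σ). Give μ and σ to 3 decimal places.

The p-quantile of Normal(μ,σ) is μ + z_p·σ, with z_{0.12} = -1.175 and z_{0.82} = 0.9154.
Eliminate σ: μ = (z₂·x₁ − z₁·x₂)/(z₂ − z₁) = (0.9154·-52 − (-1.175)·52)/2.09 = 6.458.
Then σ = (x₂ − x₁)/(z₂ − z₁) = (52 − -52)/2.09 = 49.752.

μ = 6.458, σ = 49.752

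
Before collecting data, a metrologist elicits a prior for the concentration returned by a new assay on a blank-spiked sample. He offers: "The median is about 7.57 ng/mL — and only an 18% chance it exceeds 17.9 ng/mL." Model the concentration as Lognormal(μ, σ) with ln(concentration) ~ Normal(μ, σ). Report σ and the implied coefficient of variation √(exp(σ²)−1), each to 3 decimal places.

If T ~ Lognormal(μ,σ) then ln T ~ Normal(μ,σ), so the p-quantile of ln T is μ + z_p·σ.
ln(7.57) = 2.024 and ln(17.9) = 2.885; z_{0.5} = 0, z_{0.82} = 0.9154.
σ = (2.885 − 2.024)/(0.9154 − (0)) = 0.940.
μ = 2.024 − (0)·0.940 = 2.024.
CV = √(exp(σ²)−1) = √(exp(0.8839)−1) = 1.192.

σ ≈ 0.940, CV ≈ 1.192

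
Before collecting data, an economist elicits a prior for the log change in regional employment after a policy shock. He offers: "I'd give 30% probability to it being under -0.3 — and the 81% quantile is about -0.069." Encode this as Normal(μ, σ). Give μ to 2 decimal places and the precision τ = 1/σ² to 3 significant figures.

μ = -0.21, τ = 36.9

The p-quantile of Normal(μ,σ) is μ + z_p·σ, with z_{0.3} = -0.5244 and z_{0.81} = 0.8779.
Eliminate σ: μ = (z₂·x₁ − z₁·x₂)/(z₂ − z₁) = (0.8779·-0.3 − (-0.5244)·-0.069)/1.402 = -0.21.
Then σ = (x₂ − x₁)/(z₂ − z₁) = (-0.069 − -0.3)/1.402 = 0.16.
Precision τ = 1/σ² = 1/0.1647² = 36.9.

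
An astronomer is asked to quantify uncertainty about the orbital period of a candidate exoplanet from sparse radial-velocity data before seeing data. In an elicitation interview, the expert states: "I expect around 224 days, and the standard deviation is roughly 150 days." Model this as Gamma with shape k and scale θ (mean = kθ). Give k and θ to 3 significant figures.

k ≈ 2.23, θ ≈ 100

For Gamma(k, scale θ): mean = kθ, variance = kθ², so CV = 1/√k.
CV = SD/mean = 150/224 = 0.6696, hence k = 1/CV² = 2.23.
Then θ = mean/k = 224/2.23 = 100.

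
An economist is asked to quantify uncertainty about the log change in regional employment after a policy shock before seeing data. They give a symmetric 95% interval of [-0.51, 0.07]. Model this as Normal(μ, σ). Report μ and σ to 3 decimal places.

μ = -0.220, σ = 0.148

A symmetric 95% interval runs μ ± z·σ with z = 1.96.
Half-width = 0.29, so σ = 0.29/1.96 = 0.148.
μ is the interval midpoint, -0.220.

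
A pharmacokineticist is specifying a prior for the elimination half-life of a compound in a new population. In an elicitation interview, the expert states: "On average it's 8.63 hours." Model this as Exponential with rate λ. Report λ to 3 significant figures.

Exponential mean = 1/λ, so λ = 1/8.63 = 0.116.

λ ≈ 0.116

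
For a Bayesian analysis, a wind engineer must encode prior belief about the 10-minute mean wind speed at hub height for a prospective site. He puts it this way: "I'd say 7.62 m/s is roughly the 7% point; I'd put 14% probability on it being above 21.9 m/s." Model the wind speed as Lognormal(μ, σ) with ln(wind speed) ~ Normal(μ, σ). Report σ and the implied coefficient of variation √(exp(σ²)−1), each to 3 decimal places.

σ ≈ 0.413, CV ≈ 0.431

If T ~ Lognormal(μ,σ) then ln T ~ Normal(μ,σ), so the p-quantile of ln T is μ + z_p·σ.
ln(7.62) = 2.031 and ln(21.9) = 3.086; z_{0.07} = -1.476, z_{0.86} = 1.08.
σ = (3.086 − 2.031)/(1.08 − (-1.476)) = 0.413.
μ = 2.031 − (-1.476)·0.413 = 2.640.
CV = √(exp(σ²)−1) = √(exp(0.1706)−1) = 0.431.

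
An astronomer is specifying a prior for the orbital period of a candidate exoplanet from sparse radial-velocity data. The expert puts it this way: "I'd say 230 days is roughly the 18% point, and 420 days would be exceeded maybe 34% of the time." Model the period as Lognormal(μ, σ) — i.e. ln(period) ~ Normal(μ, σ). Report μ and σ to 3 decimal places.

If T ~ Lognormal(μ,σ) then ln T ~ Normal(μ,σ), so the p-quantile of ln T is μ + z_p·σ.
ln(230) = 5.438 and ln(420) = 6.04; z_{0.18} = -0.9154, z_{0.66} = 0.4125.
σ = (6.04 − 5.438)/(0.4125 − (-0.9154)) = 0.454.
μ = 5.438 − (-0.9154)·0.454 = 5.853.

μ ≈ 5.853, σ ≈ 0.454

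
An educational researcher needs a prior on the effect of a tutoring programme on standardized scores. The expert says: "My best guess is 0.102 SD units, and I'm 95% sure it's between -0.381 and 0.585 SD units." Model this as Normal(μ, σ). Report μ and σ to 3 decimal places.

A symmetric 95% interval runs μ ± z·σ with z = 1.96.
Half-width = 0.483, so σ = 0.483/1.96 = 0.246.
μ is the stated best guess, 0.102.

μ = 0.102, σ = 0.246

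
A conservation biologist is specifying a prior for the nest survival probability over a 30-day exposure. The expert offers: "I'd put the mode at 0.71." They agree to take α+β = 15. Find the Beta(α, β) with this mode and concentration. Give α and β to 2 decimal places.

α = 10.23, β = 4.77

For α,β > 1 the Beta mode is (α−1)/(α+β−2). With α+β = 15, the mode is (α−1)/13.
Set (α−1)/13 = 0.71 → α = 1 + 0.71·13 = 10.23.
β = 15 − α = 4.77.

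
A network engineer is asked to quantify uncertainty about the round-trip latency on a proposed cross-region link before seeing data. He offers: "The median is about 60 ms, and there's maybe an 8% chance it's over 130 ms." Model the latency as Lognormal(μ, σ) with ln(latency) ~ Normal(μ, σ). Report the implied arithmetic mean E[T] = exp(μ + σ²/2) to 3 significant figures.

If T ~ Lognormal(μ,σ) then ln T ~ Normal(μ,σ), so the p-quantile of ln T is μ + z_p·σ.
ln(60) = 4.094 and ln(130) = 4.868; z_{0.5} = 0, z_{0.92} = 1.405.
σ = (4.868 − 4.094)/(1.405 − (0)) = 0.550.
μ = 4.094 − (0)·0.550 = 4.094.
E[T] = exp(μ + σ²/2) = exp(4.094 + 0.1514) = 69.8 ms.

E[T] ≈ 69.8 ms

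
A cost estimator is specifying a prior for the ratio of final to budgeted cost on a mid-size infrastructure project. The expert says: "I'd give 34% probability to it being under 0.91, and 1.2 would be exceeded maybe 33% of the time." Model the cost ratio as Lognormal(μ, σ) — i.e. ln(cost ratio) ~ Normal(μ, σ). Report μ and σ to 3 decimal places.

μ ≈ 0.040, σ ≈ 0.325

If T ~ Lognormal(μ,σ) then ln T ~ Normal(μ,σ), so the p-quantile of ln T is μ + z_p·σ.
ln(0.91) = -0.09431 and ln(1.2) = 0.1823; z_{0.34} = -0.4125, z_{0.67} = 0.4399.
σ = (0.1823 − -0.09431)/(0.4399 − (-0.4125)) = 0.325.
μ = -0.09431 − (-0.4125)·0.325 = 0.040.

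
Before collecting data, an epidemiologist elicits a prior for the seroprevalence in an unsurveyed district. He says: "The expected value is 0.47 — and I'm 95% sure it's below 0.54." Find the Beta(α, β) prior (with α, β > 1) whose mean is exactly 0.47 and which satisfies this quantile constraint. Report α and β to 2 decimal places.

α ≈ 64.70, β ≈ 72.96

With mean 0.47 fixed, write α = 0.47s, β = 0.53s where s = α+β.
Need P(θ < 0.54) = 0.95 under Beta(0.47s, 0.53s). Normal approximation: (q−m)/√(m(1−m)/s) ≈ z_{0.95} = 1.64, so s ≈ 0.47·0.53·(1.64)²/(0.54−0.47)² = 137.5.
At s = 137.5: P(θ<0.54) ≈ 0.950. Adjusting to match 0.95 gives s ≈ 137.66.
So α = 0.47·137.66 ≈ 64.70, β = 0.53·137.66 ≈ 72.96.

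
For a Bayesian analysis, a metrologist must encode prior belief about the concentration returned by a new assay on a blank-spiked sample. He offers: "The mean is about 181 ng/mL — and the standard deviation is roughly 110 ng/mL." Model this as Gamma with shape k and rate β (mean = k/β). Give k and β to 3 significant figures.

k ≈ 2.71, β ≈ 0.015

For Gamma(k, rate β): mean = k/β, variance = k/β², so CV = 1/√k.
CV = SD/mean = 110/181 = 0.6077, hence k = 1/CV² = 2.71.
Then β = k/mean = 2.71/181 = 0.015.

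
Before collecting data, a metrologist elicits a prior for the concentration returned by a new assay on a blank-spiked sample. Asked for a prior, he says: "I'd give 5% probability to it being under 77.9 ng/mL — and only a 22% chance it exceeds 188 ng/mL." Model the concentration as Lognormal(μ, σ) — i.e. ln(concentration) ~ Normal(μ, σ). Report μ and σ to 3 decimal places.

μ ≈ 4.955, σ ≈ 0.365

If T ~ Lognormal(μ,σ) then ln T ~ Normal(μ,σ), so the p-quantile of ln T is μ + z_p·σ.
ln(77.9) = 4.355 and ln(188) = 5.236; z_{0.05} = -1.645, z_{0.78} = 0.7722.
σ = (5.236 − 4.355)/(0.7722 − (-1.645)) = 0.365.
μ = 4.355 − (-1.645)·0.365 = 4.955.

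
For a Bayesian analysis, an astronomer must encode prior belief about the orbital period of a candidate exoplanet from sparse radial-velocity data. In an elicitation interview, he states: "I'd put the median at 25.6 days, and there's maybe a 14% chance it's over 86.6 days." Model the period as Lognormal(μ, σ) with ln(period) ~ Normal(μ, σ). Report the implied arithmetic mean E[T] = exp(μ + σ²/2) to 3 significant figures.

E[T] ≈ 48.4 days

If T ~ Lognormal(μ,σ) then ln T ~ Normal(μ,σ), so the p-quantile of ln T is μ + z_p·σ.
ln(25.6) = 3.243 and ln(86.6) = 4.461; z_{0.5} = 0, z_{0.86} = 1.08.
σ = (4.461 − 3.243)/(1.08 − (0)) = 1.128.
μ = 3.243 − (0)·1.128 = 3.243.
E[T] = exp(μ + σ²/2) = exp(3.243 + 0.6363) = 48.4 days.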